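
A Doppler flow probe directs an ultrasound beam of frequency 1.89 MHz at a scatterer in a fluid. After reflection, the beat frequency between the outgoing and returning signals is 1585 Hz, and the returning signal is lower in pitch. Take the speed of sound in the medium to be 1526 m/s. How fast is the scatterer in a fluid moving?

Double Doppler shift off a moving reflector: f₂ = f₀ · (v + u)/(v − u) (u > 0 toward emitter).
Returning signal is lower, so f₂ = f₀ − Δf = 1890000 − 1585 = 1888415 Hz.
Rearranging, u = v · (f₂ − f₀)/(f₂ + f₀) = 1526 × -1585/3778415 ≈ -0.64 m/s.
So the scatterer in a fluid is moving at 0.64 m/s away from the emitter.

0.64 m/s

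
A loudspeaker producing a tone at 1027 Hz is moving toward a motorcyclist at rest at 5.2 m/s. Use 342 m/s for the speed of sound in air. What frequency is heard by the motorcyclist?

1043 Hz

Moving source, stationary observer: f' = f · v/(v − v_s) since the source is approaching.
f' = 1027 × 342/(342 − 5.2) = 1027 × 342/336.8 ≈ 1043 Hz.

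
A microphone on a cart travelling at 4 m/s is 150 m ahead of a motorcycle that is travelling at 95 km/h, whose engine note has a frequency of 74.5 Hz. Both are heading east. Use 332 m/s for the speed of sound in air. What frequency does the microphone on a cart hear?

80 Hz

95 km/h = 26.39 m/s.
The microphone on a cart is ahead, so the motorcycle is moving toward it while the microphone on a cart is moving away from the motorcycle.
Both move, so f' = f · (v − v_o)/(v − v_s).
f' = 74.5 × (332 − 4)/(332 − 26.39) = 74.5 × 328/305.61 ≈ 80 Hz.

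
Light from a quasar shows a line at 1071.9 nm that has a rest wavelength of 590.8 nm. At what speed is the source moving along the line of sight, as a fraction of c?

λ'/λ₀ = 1.8143 > 1 (redshift), so the source is receding.
λ'/λ₀ = √((1 + β)/(1 − β)) for a receding source ⇒ β = (r² − 1)/(r² + 1) with r = λ'/λ₀.
β = (3.2918 − 1)/(3.2918 + 1) ≈ 0.534.

0.534c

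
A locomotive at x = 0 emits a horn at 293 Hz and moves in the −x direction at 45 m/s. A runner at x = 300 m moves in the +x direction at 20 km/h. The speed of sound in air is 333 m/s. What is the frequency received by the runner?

254 Hz

20 km/h = 5.556 m/s.
The observer lies on the +x side, so the source is heading away from the observer and the observer is heading away from the source.
General Doppler shift: f' = f · (v − v_o)/(v + v_s).
f' = 293 × (333 − 5.556)/(333 + 45) = 293 × 327.44/378 ≈ 254 Hz.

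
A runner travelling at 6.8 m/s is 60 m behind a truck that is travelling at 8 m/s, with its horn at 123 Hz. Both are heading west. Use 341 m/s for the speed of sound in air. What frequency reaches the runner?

123 Hz

The runner is behind, so the truck is moving away from it while the runner is moving toward the truck.
Both move, so f' = f · (v + v_o)/(v + v_s).
f' = 123 × (341 + 6.8)/(341 + 8) = 123 × 347.8/349 ≈ 123 Hz.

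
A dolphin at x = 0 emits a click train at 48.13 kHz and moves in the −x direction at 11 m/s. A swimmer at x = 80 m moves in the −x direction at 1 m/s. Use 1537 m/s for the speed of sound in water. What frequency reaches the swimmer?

47.8 kHz

The observer lies on the +x side, so the source is heading away from the observer and the observer is heading toward the source.
Both move, so f' = f · (v + v_o)/(v + v_s).
f' = 48.13 × (1537 + 1)/(1537 + 11) = 48.13 × 1538/1548 ≈ 47.8 kHz.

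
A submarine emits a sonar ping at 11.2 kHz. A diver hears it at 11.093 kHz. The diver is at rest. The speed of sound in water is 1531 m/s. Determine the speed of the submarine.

f' < f, so the submarine is receding.
f' = f · v/(v + v_s) ⇒ v_s = v · |1 − f/f'|.
v_s = 1531 × |1 − 11.2/11.093| = 1531 × 0.009646 ≈ 14.8 m/s.

14.8 m/s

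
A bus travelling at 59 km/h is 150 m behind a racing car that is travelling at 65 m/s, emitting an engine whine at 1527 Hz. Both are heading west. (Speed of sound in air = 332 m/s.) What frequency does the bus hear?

1340 Hz

59 km/h = 16.39 m/s.
The bus is behind, so the racing car is moving away from it while the bus is moving toward the racing car.
General Doppler shift: f' = f · (v + v_o)/(v + v_s).
f' = 1527 × (332 + 16.39)/(332 + 65) = 1527 × 348.39/397 ≈ 1340 Hz.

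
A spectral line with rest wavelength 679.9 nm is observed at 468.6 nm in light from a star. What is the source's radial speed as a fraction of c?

λ'/λ₀ = 0.6892 < 1 (blueshift), so the source is approaching.
λ'/λ₀ = √((1 − β)/(1 + β)) for an approaching source ⇒ β = (1 − r²)/(1 + r²) with r = λ'/λ₀.
β = (1 − 0.4750)/(1 + 0.4750) ≈ 0.356.

0.356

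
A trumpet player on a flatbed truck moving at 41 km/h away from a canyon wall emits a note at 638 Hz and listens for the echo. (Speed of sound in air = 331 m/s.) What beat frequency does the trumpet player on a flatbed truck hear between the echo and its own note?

42.4 Hz

41 km/h = 11.39 m/s.
The canyon wall receives the sound from a moving source: f₁ = f₀ · v/(v + v_e) = 638 × 331/342.39 ≈ 616.8 Hz.
On the return leg the trumpet player on a flatbed truck is a moving observer: f₂ = f₁ · (v − v_e)/v = 616.8 × 319.61/331 ≈ 595.6 Hz.
Beat against the emitted tone: |f₂ − f₀| = 2v_e·f₀/(v + v_e) = 2 × 11.39 × 638/342.39 ≈ 42.4 Hz.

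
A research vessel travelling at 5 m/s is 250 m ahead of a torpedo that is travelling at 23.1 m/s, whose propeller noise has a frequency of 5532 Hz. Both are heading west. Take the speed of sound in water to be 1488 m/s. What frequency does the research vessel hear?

The research vessel is ahead, so the torpedo is moving toward it while the research vessel is moving away from the torpedo.
With source approaching and observer receding, f' = f · (v − v_o)/(v − v_s).
f' = 5532 × (1488 − 5)/(1488 − 23.1) = 5532 × 1483/1464.9 ≈ 5600 Hz.

5600 Hz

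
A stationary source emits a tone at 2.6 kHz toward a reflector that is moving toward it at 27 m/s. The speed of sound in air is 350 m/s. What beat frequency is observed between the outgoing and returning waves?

The reflector first receives the wave as a moving observer: f₁ = f₀ · (v + u)/v = 2.6 × (350 + 27)/350 ≈ 2.801 kHz.
The reflection then acts as a moving source: f₂ = f₁ · v/(v − u) ≈ 3.035 kHz.
Equivalently f₂ = f₀ · (v + u)/(v − u).
Beat frequency (with f₀ = 2600 Hz): |f₂ − f₀| = 2u·f₀/(v − u) = 2 × 27 × 2600/323 ≈ 435 Hz.

435 Hz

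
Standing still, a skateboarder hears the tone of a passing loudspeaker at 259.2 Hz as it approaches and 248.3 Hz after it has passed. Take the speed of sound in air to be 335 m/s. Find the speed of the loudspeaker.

7.2 m/s

f₁/f₂ = (v + v_s)/(v − v_s), so v_s = v · (f₁ − f₂)/(f₁ + f₂).
v_s = 335 × (259.2 − 248.3)/(259.2 + 248.3) = 335 × 10.9/507.5 ≈ 7.2 m/s.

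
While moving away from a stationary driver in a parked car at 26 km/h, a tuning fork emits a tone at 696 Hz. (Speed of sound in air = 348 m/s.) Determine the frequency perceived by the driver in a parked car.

682 Hz

26 km/h = 7.222 m/s.
With the source moving away from a stationary observer, f' = f · v/(v + v_s).
f' = 696 × 348/(348 + 7.222) = 696 × 348/355.2 ≈ 682 Hz.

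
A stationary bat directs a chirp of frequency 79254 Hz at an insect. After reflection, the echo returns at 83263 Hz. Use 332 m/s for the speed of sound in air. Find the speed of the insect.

Double Doppler shift off a moving reflector: f₂ = f₀ · (v + u)/(v − u) (u > 0 toward emitter).
Rearranging, u = v · (f₂ − f₀)/(f₂ + f₀) = 332 × 4009/162517 ≈ 8.2 m/s.
So the insect is moving at 8.2 m/s toward the emitter.

8.2 m/s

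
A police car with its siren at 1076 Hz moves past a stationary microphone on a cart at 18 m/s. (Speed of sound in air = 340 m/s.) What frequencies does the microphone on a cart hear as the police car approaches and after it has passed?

Approaching: f₁ = f · v/(v − v_s) = 1076 × 340/322 ≈ 1136 Hz.
Receding: f₂ = f · v/(v + v_s) = 1076 × 340/358 ≈ 1022 Hz.

1136 Hz approaching; 1022 Hz receding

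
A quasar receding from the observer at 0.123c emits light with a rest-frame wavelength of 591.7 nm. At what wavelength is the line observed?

669.6 nm

Relativistic Doppler for wavelength: λ' = λ₀ · √((1 + β)/(1 − β)).
λ' = 591.7 × √(1.1230/0.8770) = 591.7 × 1.13159 ≈ 669.6 nm.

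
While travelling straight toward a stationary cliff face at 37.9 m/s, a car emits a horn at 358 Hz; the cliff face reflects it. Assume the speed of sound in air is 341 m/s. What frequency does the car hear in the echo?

448 Hz

The cliff face receives the sound from a moving source: f₁ = f₀ · v/(v − v_e) = 358 × 341/303.1 ≈ 403 Hz.
On the return leg the car is a moving observer: f₂ = f₁ · (v + v_e)/v = 403 × 378.9/341 ≈ 448 Hz.
Equivalently f₂ = f₀ · (v + v_e)/(v − v_e).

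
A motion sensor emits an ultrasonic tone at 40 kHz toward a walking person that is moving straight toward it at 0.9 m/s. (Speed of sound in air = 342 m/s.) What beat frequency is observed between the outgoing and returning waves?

At the walking person (a moving observer), f₁ = f₀ · (v + u)/v = 40 × 342.9/342 ≈ 40.105 kHz.
The reflection then acts as a moving source: f₂ = f₁ · v/(v − u) ≈ 40.211 kHz.
Equivalently f₂ = f₀ · (v + u)/(v − u).
Beat frequency (with f₀ = 40000 Hz): |f₂ − f₀| = 2u·f₀/(v − u) = 2 × 0.9 × 40000/341.1 ≈ 211 Hz.

211 Hz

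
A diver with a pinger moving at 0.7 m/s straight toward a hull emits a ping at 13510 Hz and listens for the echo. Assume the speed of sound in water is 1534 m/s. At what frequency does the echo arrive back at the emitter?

The hull receives the sound from a moving source: f₁ = f₀ · v/(v − v_e) = 13510 × 1534/1533.3 ≈ 13516 Hz.
On the return leg the diver with a pinger is a moving observer: f₂ = f₁ · (v + v_e)/v = 13516 × 1534.7/1534 ≈ 13522 Hz.

13522 Hz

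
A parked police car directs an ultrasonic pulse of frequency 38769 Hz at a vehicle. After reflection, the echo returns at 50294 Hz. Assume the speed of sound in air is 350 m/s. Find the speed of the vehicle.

Double Doppler shift off a moving reflector: f₂ = f₀ · (v + u)/(v − u) (u > 0 toward emitter).
Rearranging, u = v · (f₂ − f₀)/(f₂ + f₀) = 350 × 11525/89063 ≈ 45 m/s.
So the vehicle is moving at 45 m/s toward the emitter.

45 m/s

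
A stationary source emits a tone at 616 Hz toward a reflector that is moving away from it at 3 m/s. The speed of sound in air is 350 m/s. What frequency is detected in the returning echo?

606 Hz

The reflector first receives the wave as a moving observer: f₁ = f₀ · (v − u)/v = 616 × (350 − 3)/350 ≈ 611 Hz.
On reflection it acts as a source moving away from the stationary detector: f₂ = f₁ · v/(v + u) = 611 × 350/353 ≈ 606 Hz.
Equivalently f₂ = f₀ · (v − u)/(v + u).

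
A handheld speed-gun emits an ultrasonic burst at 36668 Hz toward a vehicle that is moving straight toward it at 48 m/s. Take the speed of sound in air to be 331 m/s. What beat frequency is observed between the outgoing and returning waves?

12439 Hz

At the vehicle (a moving observer), f₁ = f₀ · (v + u)/v = 36668 × 379/331 ≈ 41985 Hz.
On reflection it acts as a source moving toward the stationary detector: f₂ = f₁ · v/(v − u) = 41985 × 331/283 ≈ 49107 Hz.
Beat frequency: |f₂ − f₀| = 2u·f₀/(v − u) = 2 × 48 × 36668/283 ≈ 12439 Hz.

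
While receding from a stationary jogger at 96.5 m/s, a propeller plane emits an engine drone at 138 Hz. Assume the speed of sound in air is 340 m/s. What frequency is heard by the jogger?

107 Hz

With the source moving away from a stationary observer, f' = f · v/(v + v_s).
f' = 138 × 340/(340 + 96.5) = 138 × 340/436.5 ≈ 107 Hz.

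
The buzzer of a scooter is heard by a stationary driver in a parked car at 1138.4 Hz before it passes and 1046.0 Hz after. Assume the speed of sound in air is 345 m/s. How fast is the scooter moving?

f₁/f₂ = (v + v_s)/(v − v_s), so v_s = v · (f₁ − f₂)/(f₁ + f₂).
v_s = 345 × (1138.4 − 1046.0)/(1138.4 + 1046.0) = 345 × 92.4/2184.4 ≈ 14.6 m/s.

14.6 m/s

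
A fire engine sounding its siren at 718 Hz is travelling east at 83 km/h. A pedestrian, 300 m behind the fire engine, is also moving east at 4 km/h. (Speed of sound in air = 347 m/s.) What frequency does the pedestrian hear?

675 Hz

83 km/h = 23.06 m/s; 4 km/h = 1.111 m/s.
The pedestrian is behind, so the fire engine is moving away from it while the pedestrian is moving toward the fire engine.
With source receding and observer approaching, f' = f · (v + v_o)/(v + v_s).
f' = 718 × (347 + 1.111)/(347 + 23.06) = 718 × 348.11/370.06 ≈ 675 Hz.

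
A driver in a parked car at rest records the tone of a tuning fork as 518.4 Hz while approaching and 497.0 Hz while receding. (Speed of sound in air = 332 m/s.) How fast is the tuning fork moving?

7.0 m/s

f₁/f₂ = (v + v_s)/(v − v_s), so v_s = v · (f₁ − f₂)/(f₁ + f₂).
v_s = 332 × (518.4 − 497.0)/(518.4 + 497.0) = 332 × 21.4/1015.4 ≈ 7.0 m/s.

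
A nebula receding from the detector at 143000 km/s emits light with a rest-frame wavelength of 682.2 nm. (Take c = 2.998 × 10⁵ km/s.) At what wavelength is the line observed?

β = v/c = 143000/299800 = 0.4770.
Relativistic Doppler for wavelength: λ' = λ₀ · √((1 + β)/(1 − β)).
λ' = 682.2 × √(1.4770/0.5230) = 682.2 × 1.68047 ≈ 1146.4 nm.

1146.4 nm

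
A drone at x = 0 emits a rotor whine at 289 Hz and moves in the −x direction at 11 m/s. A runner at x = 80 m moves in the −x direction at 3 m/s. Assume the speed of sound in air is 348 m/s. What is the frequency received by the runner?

The observer lies on the +x side, so the source is heading away from the observer and the observer is heading toward the source.
With source receding and observer approaching, f' = f · (v + v_o)/(v + v_s).
f' = 289 × (348 + 3)/(348 + 11) = 289 × 351/359 ≈ 283 Hz.

283 Hz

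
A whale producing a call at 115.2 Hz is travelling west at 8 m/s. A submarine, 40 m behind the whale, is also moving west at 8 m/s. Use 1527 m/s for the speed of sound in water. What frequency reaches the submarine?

115 Hz

The submarine is behind, so the whale is moving away from it while the submarine is moving toward the whale.
With source receding and observer approaching, f' = f · (v + v_o)/(v + v_s).
f' = 115.2 × (1527 + 8)/(1527 + 8) = 115.2 × 1535/1535 ≈ 115 Hz.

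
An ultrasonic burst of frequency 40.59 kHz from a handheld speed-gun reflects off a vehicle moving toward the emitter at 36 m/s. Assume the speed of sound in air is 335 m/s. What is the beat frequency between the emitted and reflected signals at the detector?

9774 Hz

The vehicle first receives the wave as a moving observer: f₁ = f₀ · (v + u)/v = 40.59 × (335 + 36)/335 ≈ 44.95 kHz.
On reflection it acts as a source moving toward the stationary detector: f₂ = f₁ · v/(v − u) = 44.95 × 335/299 ≈ 50.36 kHz.
Beat frequency (with f₀ = 40590 Hz): |f₂ − f₀| = 2u·f₀/(v − u) = 2 × 36 × 40590/299 ≈ 9774 Hz.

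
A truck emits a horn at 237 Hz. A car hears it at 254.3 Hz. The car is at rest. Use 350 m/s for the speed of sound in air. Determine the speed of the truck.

23.8 m/s

f' > f, so the truck is approaching.
f' = f · v/(v − v_s) ⇒ v_s = v · |1 − f/f'|.
v_s = 350 × |1 − 237/254.3| = 350 × 0.06803 ≈ 23.8 m/s.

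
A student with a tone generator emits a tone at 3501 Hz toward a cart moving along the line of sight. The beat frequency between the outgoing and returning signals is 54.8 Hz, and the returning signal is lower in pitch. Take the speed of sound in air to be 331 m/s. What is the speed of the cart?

Double Doppler shift off a moving reflector: f₂ = f₀ · (v + u)/(v − u) (u > 0 toward emitter).
Returning signal is lower, so f₂ = f₀ − Δf = 3501 − 54.8 = 3446.2 Hz.
Rearranging, u = v · (f₂ − f₀)/(f₂ + f₀) = 331 × -54.8/6947.2 ≈ -2.61 m/s.
So the cart is moving at 2.61 m/s away from the emitter.

2.61 m/s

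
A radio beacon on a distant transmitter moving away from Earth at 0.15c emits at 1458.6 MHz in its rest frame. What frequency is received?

1254.0 MHz

Relativistic Doppler for frequency: f' = f₀ · √((1 − β)/(1 + β)).
f' = 1458.6 × √(0.8500/1.1500) = 1458.6 × 0.85973 ≈ 1254.0 MHz.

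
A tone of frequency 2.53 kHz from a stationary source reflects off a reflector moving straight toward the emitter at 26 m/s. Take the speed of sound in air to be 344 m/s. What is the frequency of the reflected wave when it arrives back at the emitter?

At the reflector (a moving observer), f₁ = f₀ · (v + u)/v = 2.53 × 370/344 ≈ 2.72 kHz.
The reflection then acts as a moving source: f₂ = f₁ · v/(v − u) ≈ 2.94 kHz.
Equivalently f₂ = f₀ · (v + u)/(v − u).

2.94 kHz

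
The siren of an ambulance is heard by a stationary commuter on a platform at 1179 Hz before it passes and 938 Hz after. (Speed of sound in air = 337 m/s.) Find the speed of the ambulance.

38 m/s

f₁/f₂ = (v + v_s)/(v − v_s), so v_s = v · (f₁ − f₂)/(f₁ + f₂).
v_s = 337 × (1179 − 938)/(1179 + 938) = 337 × 241/2117 ≈ 38 m/s.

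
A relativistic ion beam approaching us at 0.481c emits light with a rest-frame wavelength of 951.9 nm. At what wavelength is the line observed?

563.5 nm

Relativistic Doppler for wavelength: λ' = λ₀ · √((1 − β)/(1 + β)).
λ' = 951.9 × √(0.5190/1.4810) = 951.9 × 0.59198 ≈ 563.5 nm.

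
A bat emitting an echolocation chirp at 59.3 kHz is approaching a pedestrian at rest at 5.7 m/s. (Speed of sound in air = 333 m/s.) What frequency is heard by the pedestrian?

With the source moving toward a stationary observer, f' = f · v/(v − v_s).
f' = 59.3 × 333/(333 − 5.7) = 59.3 × 333/327.3 ≈ 60.3 kHz.

60.3 kHz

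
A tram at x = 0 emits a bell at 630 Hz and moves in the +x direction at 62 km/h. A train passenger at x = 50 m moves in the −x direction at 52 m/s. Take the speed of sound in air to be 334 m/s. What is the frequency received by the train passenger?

62 km/h = 17.22 m/s.
The observer lies on the +x side, so the source is heading toward the observer and the observer is heading toward the source.
Both move, so f' = f · (v + v_o)/(v − v_s).
f' = 630 × (334 + 52)/(334 − 17.22) = 630 × 386/316.78 ≈ 768 Hz.

768 Hz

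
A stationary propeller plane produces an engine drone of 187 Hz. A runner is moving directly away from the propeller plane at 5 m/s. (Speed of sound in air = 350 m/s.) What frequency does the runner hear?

184 Hz

Only the observer moves, away from the source, so f' = f · (v − v_o)/v.
f' = 187 × (350 − 5)/350 = 187 × 345/350 ≈ 184 Hz.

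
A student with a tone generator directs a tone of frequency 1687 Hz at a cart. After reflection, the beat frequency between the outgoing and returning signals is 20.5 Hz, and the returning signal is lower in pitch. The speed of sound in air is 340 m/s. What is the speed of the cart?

Double Doppler shift off a moving reflector: f₂ = f₀ · (v + u)/(v − u) (u > 0 toward emitter).
Returning signal is lower, so f₂ = f₀ − Δf = 1687 − 20.5 = 1666.5 Hz.
Rearranging, u = v · (f₂ − f₀)/(f₂ + f₀) = 340 × -20.5/3353.5 ≈ -2.08 m/s.
So the cart is moving at 2.08 m/s away from the emitter.

2.08 m/s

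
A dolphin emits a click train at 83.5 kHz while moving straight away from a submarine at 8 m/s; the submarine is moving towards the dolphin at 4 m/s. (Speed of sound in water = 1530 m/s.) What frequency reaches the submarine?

83.3 kHz

General Doppler shift: f' = f · (v + v_o)/(v + v_s).
f' = 83.5 × (1530 + 4)/(1530 + 8) = 83.5 × 1534/1538 ≈ 83.3 kHz.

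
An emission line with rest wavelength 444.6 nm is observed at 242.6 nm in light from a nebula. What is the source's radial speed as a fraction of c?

0.541

λ'/λ₀ = 0.5457 < 1 (blueshift), so the source is approaching.
λ'/λ₀ = √((1 − β)/(1 + β)) for an approaching source ⇒ β = (1 − r²)/(1 + r²) with r = λ'/λ₀.
β = (1 − 0.2977)/(1 + 0.2977) ≈ 0.541.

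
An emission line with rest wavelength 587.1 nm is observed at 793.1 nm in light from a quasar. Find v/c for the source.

0.292

λ'/λ₀ = 1.3509 > 1 (redshift), so the source is receding.
λ'/λ₀ = √((1 + β)/(1 − β)) for a receding source ⇒ β = (r² − 1)/(r² + 1) with r = λ'/λ₀.
β = (1.8249 − 1)/(1.8249 + 1) ≈ 0.292.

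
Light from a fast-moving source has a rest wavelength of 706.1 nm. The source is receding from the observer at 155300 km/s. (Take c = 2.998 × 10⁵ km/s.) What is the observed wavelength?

1253.1 nm

β = v/c = 155300/299800 = 0.5180.
Relativistic Doppler for wavelength: λ' = λ₀ · √((1 + β)/(1 − β)).
λ' = 706.1 × √(1.5180/0.4820) = 706.1 × 1.77468 ≈ 1253.1 nm.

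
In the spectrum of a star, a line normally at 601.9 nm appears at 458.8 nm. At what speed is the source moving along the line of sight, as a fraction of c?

0.265c

λ'/λ₀ = 0.7623 < 1 (blueshift), so the source is approaching.
λ'/λ₀ = √((1 − β)/(1 + β)) for an approaching source ⇒ β = (1 − r²)/(1 + r²) with r = λ'/λ₀.
β = (1 − 0.5810)/(1 + 0.5810) ≈ 0.265.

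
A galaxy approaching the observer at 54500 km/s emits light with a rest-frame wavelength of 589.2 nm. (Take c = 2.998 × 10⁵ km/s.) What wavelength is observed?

490.3 nm

β = v/c = 54500/299800 = 0.1818.
Relativistic Doppler for wavelength: λ' = λ₀ · √((1 − β)/(1 + β)).
λ' = 589.2 × √(0.8182/1.1818) = 589.2 × 0.83208 ≈ 490.3 nm.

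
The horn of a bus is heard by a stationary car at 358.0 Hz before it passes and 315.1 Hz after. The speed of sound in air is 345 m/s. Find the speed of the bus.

f₁/f₂ = (v + v_s)/(v − v_s), so v_s = v · (f₁ − f₂)/(f₁ + f₂).
v_s = 345 × (358.0 − 315.1)/(358.0 + 315.1) = 345 × 42.9/673.1 ≈ 22.0 m/s.

22.0 m/s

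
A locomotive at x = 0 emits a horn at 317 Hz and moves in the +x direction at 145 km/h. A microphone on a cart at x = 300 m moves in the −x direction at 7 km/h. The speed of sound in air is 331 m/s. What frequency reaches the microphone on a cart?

145 km/h = 40.28 m/s; 7 km/h = 1.944 m/s.
The observer lies on the +x side, so the source is heading toward the observer and the observer is heading toward the source.
With source approaching and observer approaching, f' = f · (v + v_o)/(v − v_s).
f' = 317 × (331 + 1.944)/(331 − 40.28) = 317 × 332.94/290.72 ≈ 363 Hz.

363 Hz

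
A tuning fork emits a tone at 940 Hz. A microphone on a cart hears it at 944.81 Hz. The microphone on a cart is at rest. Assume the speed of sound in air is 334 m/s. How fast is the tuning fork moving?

f' > f, so the tuning fork is approaching.
f' = f · v/(v − v_s) ⇒ v_s = v · |1 − f/f'|.
v_s = 334 × |1 − 940/944.81| = 334 × 0.005091 ≈ 1.70 m/s.

1.70 m/s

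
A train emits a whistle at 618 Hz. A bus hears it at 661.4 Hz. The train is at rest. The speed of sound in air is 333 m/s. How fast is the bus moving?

23.4 m/s

f' > f, so the bus is approaching.
f' = f · (v + v_o)/v ⇒ v_o = v · |f'/f − 1|.
v_o = 333 × |661.4/618 − 1| = 333 × 0.07023 ≈ 23.4 m/s.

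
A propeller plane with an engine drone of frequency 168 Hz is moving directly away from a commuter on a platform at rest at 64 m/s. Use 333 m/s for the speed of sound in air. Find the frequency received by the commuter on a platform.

141 Hz

Only the source moves, away from the listener, so f' = f · v/(v + v_s).
f' = 168 × 333/(333 + 64) = 168 × 333/397 ≈ 141 Hz.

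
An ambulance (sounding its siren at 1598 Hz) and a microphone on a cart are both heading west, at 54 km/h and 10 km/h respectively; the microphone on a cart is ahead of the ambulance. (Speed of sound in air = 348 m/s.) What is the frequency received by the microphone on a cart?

54 km/h = 15 m/s; 10 km/h = 2.778 m/s.
The microphone on a cart is ahead, so the ambulance is moving toward it while the microphone on a cart is moving away from the ambulance.
With source approaching and observer receding, f' = f · (v − v_o)/(v − v_s).
f' = 1598 × (348 − 2.778)/(348 − 15) = 1598 × 345.22/333 ≈ 1657 Hz.

1657 Hz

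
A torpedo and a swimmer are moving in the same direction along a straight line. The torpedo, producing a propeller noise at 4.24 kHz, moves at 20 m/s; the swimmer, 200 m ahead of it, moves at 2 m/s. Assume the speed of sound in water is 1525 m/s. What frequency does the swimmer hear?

The swimmer is ahead, so the torpedo is moving toward it while the swimmer is moving away from the torpedo.
General Doppler shift: f' = f · (v − v_o)/(v − v_s).
f' = 4.24 × (1525 − 2)/(1525 − 20) = 4.24 × 1523/1505 ≈ 4.29 kHz.

4.29 kHz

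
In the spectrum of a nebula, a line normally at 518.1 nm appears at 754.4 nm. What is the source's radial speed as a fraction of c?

λ'/λ₀ = 1.4561 > 1 (redshift), so the source is receding.
λ'/λ₀ = √((1 + β)/(1 − β)) for a receding source ⇒ β = (r² − 1)/(r² + 1) with r = λ'/λ₀.
β = (2.1202 − 1)/(2.1202 + 1) ≈ 0.359.

0.359c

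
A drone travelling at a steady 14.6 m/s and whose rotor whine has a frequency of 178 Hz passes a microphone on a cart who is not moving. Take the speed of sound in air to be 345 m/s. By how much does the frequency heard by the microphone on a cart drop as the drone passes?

Approaching: f₁ = f · v/(v − v_s) = 178 × 345/330.4 ≈ 185.9 Hz.
Receding: f₂ = f · v/(v + v_s) = 178 × 345/359.6 ≈ 170.8 Hz.
Drop: f₁ − f₂ = 2f·v·v_s/(v² − v_s²) = 2 × 178 × 345 × 14.6/(345² − 14.6²) ≈ 15.1 Hz.

15.1 Hz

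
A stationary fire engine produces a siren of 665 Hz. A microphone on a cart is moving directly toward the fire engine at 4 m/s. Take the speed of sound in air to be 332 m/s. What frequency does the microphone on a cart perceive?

673 Hz

Only the observer moves, toward the source, so f' = f · (v + v_o)/v.
f' = 665 × (332 + 4)/332 = 665 × 336/332 ≈ 673 Hz.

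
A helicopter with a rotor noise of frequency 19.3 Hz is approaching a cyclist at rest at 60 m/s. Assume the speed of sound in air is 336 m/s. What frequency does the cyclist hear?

23.5 Hz

Only the source moves, toward the listener, so f' = f · v/(v − v_s).
f' = 19.3 × 336/(336 − 60) = 19.3 × 336/276 ≈ 23.5 Hz.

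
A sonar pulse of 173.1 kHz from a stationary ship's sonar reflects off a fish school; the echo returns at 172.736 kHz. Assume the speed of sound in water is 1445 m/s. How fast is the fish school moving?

1.52 m/s

Double Doppler shift off a moving reflector: f₂ = f₀ · (v + u)/(v − u) (u > 0 toward emitter).
Rearranging, u = v · (f₂ − f₀)/(f₂ + f₀) = 1445 × -0.364/345.836 ≈ -1.52 m/s.
So the fish school is moving at 1.52 m/s away from the emitter.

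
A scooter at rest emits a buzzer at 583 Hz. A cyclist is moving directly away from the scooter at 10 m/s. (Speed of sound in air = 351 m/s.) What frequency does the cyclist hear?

Moving observer, stationary source: f' = f · (v − v_o)/v.
f' = 583 × (351 − 10)/351 = 583 × 341/351 ≈ 566 Hz.

566 Hz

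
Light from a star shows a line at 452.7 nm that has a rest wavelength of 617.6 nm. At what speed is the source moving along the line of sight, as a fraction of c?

0.301

λ'/λ₀ = 0.7330 < 1 (blueshift), so the source is approaching.
λ'/λ₀ = √((1 − β)/(1 + β)) for an approaching source ⇒ β = (1 − r²)/(1 + r²) with r = λ'/λ₀.
β = (1 − 0.5373)/(1 + 0.5373) ≈ 0.301.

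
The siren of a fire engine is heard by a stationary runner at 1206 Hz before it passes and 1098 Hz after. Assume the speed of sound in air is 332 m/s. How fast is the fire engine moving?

f₁/f₂ = (v + v_s)/(v − v_s), so v_s = v · (f₁ − f₂)/(f₁ + f₂).
v_s = 332 × (1206 − 1098)/(1206 + 1098) = 332 × 108/2304 ≈ 15.6 m/s.

15.6 m/s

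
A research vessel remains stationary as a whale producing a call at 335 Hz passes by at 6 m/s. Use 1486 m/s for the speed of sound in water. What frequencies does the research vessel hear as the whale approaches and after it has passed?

336 Hz approaching; 334 Hz receding

Approaching: f₁ = f · v/(v − v_s) = 335 × 1486/1480 ≈ 336 Hz.
Receding: f₂ = f · v/(v + v_s) = 335 × 1486/1492 ≈ 334 Hz.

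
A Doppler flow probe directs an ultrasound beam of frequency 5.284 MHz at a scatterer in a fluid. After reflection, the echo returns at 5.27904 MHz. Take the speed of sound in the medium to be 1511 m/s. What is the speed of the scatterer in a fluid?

Double Doppler shift off a moving reflector: f₂ = f₀ · (v + u)/(v − u) (u > 0 toward emitter).
Rearranging, u = v · (f₂ − f₀)/(f₂ + f₀) = 1511 × -0.00496/10.56304 ≈ -0.71 m/s.
So the scatterer in a fluid is moving at 0.71 m/s away from the emitter.

0.71 m/s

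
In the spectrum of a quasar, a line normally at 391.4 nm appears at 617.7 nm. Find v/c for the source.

λ'/λ₀ = 1.5782 > 1 (redshift), so the source is receding.
λ'/λ₀ = √((1 + β)/(1 − β)) for a receding source ⇒ β = (r² − 1)/(r² + 1) with r = λ'/λ₀.
β = (2.4907 − 1)/(2.4907 + 1) ≈ 0.427.

0.427c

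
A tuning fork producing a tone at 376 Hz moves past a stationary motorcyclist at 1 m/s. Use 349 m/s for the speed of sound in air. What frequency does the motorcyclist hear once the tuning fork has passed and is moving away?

Receding: f₂ = f · v/(v + v_s) = 376 × 349/350 ≈ 375 Hz.

375 Hz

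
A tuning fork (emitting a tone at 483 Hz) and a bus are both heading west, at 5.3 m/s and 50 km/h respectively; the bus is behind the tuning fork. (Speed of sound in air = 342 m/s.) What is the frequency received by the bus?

50 km/h = 13.89 m/s.
The bus is behind, so the tuning fork is moving away from it while the bus is moving toward the tuning fork.
Both move, so f' = f · (v + v_o)/(v + v_s).
f' = 483 × (342 + 13.89)/(342 + 5.3) = 483 × 355.89/347.3 ≈ 495 Hz.

495 Hz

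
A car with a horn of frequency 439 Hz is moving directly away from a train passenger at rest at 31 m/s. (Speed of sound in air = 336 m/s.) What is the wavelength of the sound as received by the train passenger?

83.6 cm

Moving source, stationary observer: f' = f · v/(v + v_s) since the source is receding.
f' = 439 × 336/(336 + 31) ≈ 402 Hz.
λ' = v/f' = 336/401.918 ≈ 83.6 cm.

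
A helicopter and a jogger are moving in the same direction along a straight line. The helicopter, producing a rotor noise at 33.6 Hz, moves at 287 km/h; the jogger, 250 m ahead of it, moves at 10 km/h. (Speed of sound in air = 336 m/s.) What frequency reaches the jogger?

43.7 Hz

287 km/h = 79.72 m/s; 10 km/h = 2.778 m/s.
The jogger is ahead, so the helicopter is moving toward it while the jogger is moving away from the helicopter.
Both move, so f' = f · (v − v_o)/(v − v_s).
f' = 33.6 × (336 − 2.778)/(336 − 79.72) = 33.6 × 333.22/256.28 ≈ 43.7 Hz.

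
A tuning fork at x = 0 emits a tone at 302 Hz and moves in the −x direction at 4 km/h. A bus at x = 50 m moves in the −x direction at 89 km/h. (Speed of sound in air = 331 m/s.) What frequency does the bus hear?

4 km/h = 1.111 m/s; 89 km/h = 24.72 m/s.
The observer lies on the +x side, so the source is heading away from the observer and the observer is heading toward the source.
General Doppler shift: f' = f · (v + v_o)/(v + v_s).
f' = 302 × (331 + 24.72)/(331 + 1.111) = 302 × 355.72/332.11 ≈ 323 Hz.

323 Hz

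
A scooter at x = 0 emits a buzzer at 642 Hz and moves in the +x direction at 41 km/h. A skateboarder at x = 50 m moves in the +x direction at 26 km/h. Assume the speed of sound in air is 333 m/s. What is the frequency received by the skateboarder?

41 km/h = 11.39 m/s; 26 km/h = 7.222 m/s.
The observer lies on the +x side, so the source is heading toward the observer and the observer is heading away from the source.
General Doppler shift: f' = f · (v − v_o)/(v − v_s).
f' = 642 × (333 − 7.222)/(333 − 11.39) = 642 × 325.78/321.61 ≈ 650 Hz.

650 Hz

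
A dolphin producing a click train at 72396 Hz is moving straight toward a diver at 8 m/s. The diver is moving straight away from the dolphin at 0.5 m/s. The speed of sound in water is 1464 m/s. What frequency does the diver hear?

Both move, so f' = f · (v − v_o)/(v − v_s).
f' = 72396 × (1464 − 0.5)/(1464 − 8) = 72396 × 1463.5/1456 ≈ 72769 Hz.

72769 Hz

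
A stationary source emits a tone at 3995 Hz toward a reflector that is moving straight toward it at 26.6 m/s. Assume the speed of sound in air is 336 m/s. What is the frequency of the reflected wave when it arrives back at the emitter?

At the reflector (a moving observer), f₁ = f₀ · (v + u)/v = 3995 × 362.6/336 ≈ 4311 Hz.
On reflection it acts as a source moving toward the stationary detector: f₂ = f₁ · v/(v − u) = 4311 × 336/309.4 ≈ 4682 Hz.
Equivalently f₂ = f₀ · (v + u)/(v − u).

4682 Hz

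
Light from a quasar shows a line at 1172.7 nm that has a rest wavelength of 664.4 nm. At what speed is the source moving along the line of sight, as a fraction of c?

0.514c

λ'/λ₀ = 1.7651 > 1 (redshift), so the source is receding.
λ'/λ₀ = √((1 + β)/(1 − β)) for a receding source ⇒ β = (r² − 1)/(r² + 1) with r = λ'/λ₀.
β = (3.1154 − 1)/(3.1154 + 1) ≈ 0.514.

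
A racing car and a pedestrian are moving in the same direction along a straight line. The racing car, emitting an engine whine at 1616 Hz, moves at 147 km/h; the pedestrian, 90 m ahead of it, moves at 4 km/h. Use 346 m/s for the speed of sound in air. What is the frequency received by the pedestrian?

1826 Hz

147 km/h = 40.83 m/s; 4 km/h = 1.111 m/s.
The pedestrian is ahead, so the racing car is moving toward it while the pedestrian is moving away from the racing car.
General Doppler shift: f' = f · (v − v_o)/(v − v_s).
f' = 1616 × (346 − 1.111)/(346 − 40.83) = 1616 × 344.89/305.17 ≈ 1826 Hz.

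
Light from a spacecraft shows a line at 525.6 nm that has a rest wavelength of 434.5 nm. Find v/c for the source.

0.188c

λ'/λ₀ = 1.2097 > 1 (redshift), so the source is receding.
λ'/λ₀ = √((1 + β)/(1 − β)) for a receding source ⇒ β = (r² − 1)/(r² + 1) with r = λ'/λ₀.
β = (1.4633 − 1)/(1.4633 + 1) ≈ 0.188.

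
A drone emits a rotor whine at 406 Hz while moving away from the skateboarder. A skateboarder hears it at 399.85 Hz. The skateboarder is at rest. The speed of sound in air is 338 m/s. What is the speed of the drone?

5.2 m/s

f' = f · v/(v + v_s) ⇒ v_s = v · |1 − f/f'|.
v_s = 338 × |1 − 406/399.85| = 338 × 0.01538 ≈ 5.2 m/s.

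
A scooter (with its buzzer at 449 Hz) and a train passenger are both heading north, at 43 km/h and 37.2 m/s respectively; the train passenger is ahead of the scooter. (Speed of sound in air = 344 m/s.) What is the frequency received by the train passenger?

43 km/h = 11.94 m/s.
The train passenger is ahead, so the scooter is moving toward it while the train passenger is moving away from the scooter.
General Doppler shift: f' = f · (v − v_o)/(v − v_s).
f' = 449 × (344 − 37.2)/(344 − 11.94) = 449 × 306.8/332.06 ≈ 415 Hz.

415 Hz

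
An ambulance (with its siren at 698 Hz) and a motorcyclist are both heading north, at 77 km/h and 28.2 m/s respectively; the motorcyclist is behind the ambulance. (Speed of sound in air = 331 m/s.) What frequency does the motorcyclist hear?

711 Hz

77 km/h = 21.39 m/s.
The motorcyclist is behind, so the ambulance is moving away from it while the motorcyclist is moving toward the ambulance.
Both move, so f' = f · (v + v_o)/(v + v_s).
f' = 698 × (331 + 28.2)/(331 + 21.39) = 698 × 359.2/352.39 ≈ 711 Hz.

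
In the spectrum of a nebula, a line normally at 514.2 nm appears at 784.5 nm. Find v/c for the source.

λ'/λ₀ = 1.5257 > 1 (redshift), so the source is receding.
λ'/λ₀ = √((1 + β)/(1 − β)) for a receding source ⇒ β = (r² − 1)/(r² + 1) with r = λ'/λ₀.
β = (2.3277 − 1)/(2.3277 + 1) ≈ 0.399.

0.399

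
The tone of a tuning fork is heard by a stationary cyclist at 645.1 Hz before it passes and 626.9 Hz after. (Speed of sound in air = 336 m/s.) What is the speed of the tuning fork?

4.8 m/s

f₁/f₂ = (v + v_s)/(v − v_s), so v_s = v · (f₁ − f₂)/(f₁ + f₂).
v_s = 336 × (645.1 − 626.9)/(645.1 + 626.9) = 336 × 18.2/1272.0 ≈ 4.8 m/s.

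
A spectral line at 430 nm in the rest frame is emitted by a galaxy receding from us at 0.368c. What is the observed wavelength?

632.6 nm

Relativistic Doppler for wavelength: λ' = λ₀ · √((1 + β)/(1 − β)).
λ' = 430 × √(1.3680/0.6320) = 430 × 1.47124 ≈ 632.6 nm.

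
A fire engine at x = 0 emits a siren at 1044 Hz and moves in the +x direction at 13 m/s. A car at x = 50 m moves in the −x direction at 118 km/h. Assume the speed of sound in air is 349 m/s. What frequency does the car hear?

1186 Hz

118 km/h = 32.78 m/s.
The observer lies on the +x side, so the source is heading toward the observer and the observer is heading toward the source.
Both move, so f' = f · (v + v_o)/(v − v_s).
f' = 1044 × (349 + 32.78)/(349 − 13) = 1044 × 381.78/336 ≈ 1186 Hz.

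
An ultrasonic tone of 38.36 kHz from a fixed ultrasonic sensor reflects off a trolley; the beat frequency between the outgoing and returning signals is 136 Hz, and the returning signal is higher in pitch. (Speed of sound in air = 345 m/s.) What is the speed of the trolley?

Double Doppler shift off a moving reflector: f₂ = f₀ · (v + u)/(v − u) (u > 0 toward emitter).
Returning signal is higher, so f₂ = f₀ + Δf = 38360 + 136 = 38496 Hz.
Rearranging, u = v · (f₂ − f₀)/(f₂ + f₀) = 345 × 136/76856 ≈ 0.61 m/s.
So the trolley is moving at 0.61 m/s toward the emitter.

0.61 m/s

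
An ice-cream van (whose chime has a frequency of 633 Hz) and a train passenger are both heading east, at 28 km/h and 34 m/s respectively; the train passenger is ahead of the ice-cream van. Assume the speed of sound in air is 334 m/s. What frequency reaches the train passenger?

582 Hz

28 km/h = 7.778 m/s.
The train passenger is ahead, so the ice-cream van is moving toward it while the train passenger is moving away from the ice-cream van.
General Doppler shift: f' = f · (v − v_o)/(v − v_s).
f' = 633 × (334 − 34)/(334 − 7.778) = 633 × 300/326.22 ≈ 582 Hz.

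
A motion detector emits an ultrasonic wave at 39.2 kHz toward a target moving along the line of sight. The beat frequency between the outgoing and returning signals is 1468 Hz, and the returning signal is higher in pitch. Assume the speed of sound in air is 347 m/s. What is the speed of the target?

Double Doppler shift off a moving reflector: f₂ = f₀ · (v + u)/(v − u) (u > 0 toward emitter).
Returning signal is higher, so f₂ = f₀ + Δf = 39200 + 1468 = 40668 Hz.
Rearranging, u = v · (f₂ − f₀)/(f₂ + f₀) = 347 × 1468/79868 ≈ 6.4 m/s.
So the target is moving at 6.4 m/s toward the emitter.

6.4 m/s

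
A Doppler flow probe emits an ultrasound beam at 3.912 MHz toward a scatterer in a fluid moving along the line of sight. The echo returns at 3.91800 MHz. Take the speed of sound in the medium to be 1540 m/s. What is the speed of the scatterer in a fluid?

1.18 m/s

Double Doppler shift off a moving reflector: f₂ = f₀ · (v + u)/(v − u) (u > 0 toward emitter).
Rearranging, u = v · (f₂ − f₀)/(f₂ + f₀) = 1540 × 0.00600/7.83000 ≈ 1.18 m/s.
So the scatterer in a fluid is moving at 1.18 m/s toward the emitter.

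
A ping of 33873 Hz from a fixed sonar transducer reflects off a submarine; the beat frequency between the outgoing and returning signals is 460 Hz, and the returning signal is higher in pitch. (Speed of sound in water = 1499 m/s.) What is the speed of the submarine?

Double Doppler shift off a moving reflector: f₂ = f₀ · (v + u)/(v − u) (u > 0 toward emitter).
Returning signal is higher, so f₂ = f₀ + Δf = 33873 + 460 = 34333 Hz.
Rearranging, u = v · (f₂ − f₀)/(f₂ + f₀) = 1499 × 460/68206 ≈ 10.1 m/s.
So the submarine is moving at 10.1 m/s toward the emitter.

10.1 m/s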